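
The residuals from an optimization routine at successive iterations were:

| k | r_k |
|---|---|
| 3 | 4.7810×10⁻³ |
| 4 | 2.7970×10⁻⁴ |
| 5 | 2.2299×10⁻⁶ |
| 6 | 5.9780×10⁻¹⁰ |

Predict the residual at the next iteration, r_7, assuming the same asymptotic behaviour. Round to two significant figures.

5.0e-16

First estimate the order: p ≈ ln(r_6/r_5) / ln(r_5/r_4) = ln(5.9780×10⁻¹⁰/2.2299×10⁻⁶)/ln(2.2299×10⁻⁶/2.7970×10⁻⁴) = ln(0.000268084)/ln(0.00797247) ≈ 1.7021.
Then r_7 ≈ r_6·(r_6/r_5)^p = 5.9780×10⁻¹⁰·(0.000268084)^1.7021 = 5.9780×10⁻¹⁰·8.32837e-07 ≈ 4.979e-16.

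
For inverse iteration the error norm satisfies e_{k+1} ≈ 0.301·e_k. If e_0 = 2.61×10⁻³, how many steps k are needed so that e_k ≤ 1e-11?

After k steps, e_k ≈ 2.61×10⁻³·0.301^k.
Need 0.301^k ≤ 1e-11/2.61×10⁻³ = 3.83142e-09.
k ≥ ln(3.83142e-09)/ln(0.301) = -19.3800/-1.20065 = 16.141.
Smallest integer k = 17.

17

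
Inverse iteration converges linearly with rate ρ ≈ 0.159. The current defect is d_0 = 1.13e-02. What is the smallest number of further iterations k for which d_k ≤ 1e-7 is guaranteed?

After k steps, d_k ≈ 1.13e-02·0.159^k.
Need 0.159^k ≤ 1e-7/1.13e-02 = 8.84956e-06.
k ≥ ln(8.84956e-06)/ln(0.159) = -11.6351/-1.83885 = 6.327.
Smallest integer k = 7.

7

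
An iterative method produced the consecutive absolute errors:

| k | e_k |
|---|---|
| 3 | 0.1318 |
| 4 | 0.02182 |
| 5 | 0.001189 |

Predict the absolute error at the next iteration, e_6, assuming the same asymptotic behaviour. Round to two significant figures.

First estimate the order: p ≈ ln(e_5/e_4) / ln(e_4/e_3) = ln(0.001189/0.02182)/ln(0.02182/0.1318) = ln(0.0544913)/ln(0.165554) ≈ 1.6179.
Then e_6 ≈ e_5·(e_5/e_4)^p = 0.001189·(0.0544913)^1.6179 = 0.001189·0.00902617 ≈ 1.073e-05.

1.1e-5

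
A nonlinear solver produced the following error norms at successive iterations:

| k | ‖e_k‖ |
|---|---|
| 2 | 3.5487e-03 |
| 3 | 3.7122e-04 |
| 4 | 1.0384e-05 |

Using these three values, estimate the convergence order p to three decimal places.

p ≈ ln(‖e_4‖/‖e_3‖) / ln(‖e_3‖/‖e_2‖)
  = ln(1.0384e-05/3.7122e-04) / ln(3.7122e-04/3.5487e-03)
  = ln(0.0279726) / ln(0.104607)
  = -3.576530 / -2.257545 ≈ 1.584256

1.584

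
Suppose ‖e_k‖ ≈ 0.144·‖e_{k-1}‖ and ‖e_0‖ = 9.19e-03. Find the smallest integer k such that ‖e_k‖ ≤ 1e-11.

11

After k steps, ‖e_k‖ ≈ 9.19e-03·0.144^k.
Need 0.144^k ≤ 1e-11/9.19e-03 = 1.08814e-09.
k ≥ ln(1.08814e-09)/ln(0.144) = -20.6388/-1.93794 = 10.650.
Smallest integer k = 11.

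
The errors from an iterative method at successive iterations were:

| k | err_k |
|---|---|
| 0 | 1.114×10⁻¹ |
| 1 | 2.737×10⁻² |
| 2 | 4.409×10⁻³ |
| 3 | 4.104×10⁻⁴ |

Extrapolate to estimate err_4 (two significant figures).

1.9e-5

First estimate the order: p ≈ ln(err_3/err_2) / ln(err_2/err_1) = ln(4.104×10⁻⁴/4.409×10⁻³)/ln(4.409×10⁻³/2.737×10⁻²) = ln(0.0930823)/ln(0.161089) ≈ 1.3004.
Then err_4 ≈ err_3·(err_3/err_2)^p = 4.104×10⁻⁴·(0.0930823)^1.3004 = 4.104×10⁻⁴·0.0456157 ≈ 1.872e-05.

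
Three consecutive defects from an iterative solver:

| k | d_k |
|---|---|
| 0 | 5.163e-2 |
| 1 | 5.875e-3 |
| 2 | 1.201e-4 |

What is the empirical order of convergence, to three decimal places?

1.790

p ≈ ln(d_2/d_1) / ln(d_1/d_0)
  = ln(1.201e-4/5.875e-3) / ln(5.875e-3/5.163e-2)
  = ln(0.0204426) / ln(0.11379)
  = -3.890134 / -2.173401 ≈ 1.789883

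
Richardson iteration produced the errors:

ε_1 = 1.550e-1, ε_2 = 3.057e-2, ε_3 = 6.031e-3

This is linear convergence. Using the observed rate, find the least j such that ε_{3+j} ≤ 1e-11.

Rate ρ ≈ ε_3/ε_2 = 6.031e-3/3.057e-2 = 0.1973.
After j more steps, ε_{3+j} ≈ 6.031e-3·ρ^j; need ρ^j ≤ 1e-11/6.031e-3 = 1.6581e-09.
j ≥ ln(1.6581e-09)/ln(0.1973) = -20.2176/-1.62303 = 12.457.
So 13 more iterations are needed.

13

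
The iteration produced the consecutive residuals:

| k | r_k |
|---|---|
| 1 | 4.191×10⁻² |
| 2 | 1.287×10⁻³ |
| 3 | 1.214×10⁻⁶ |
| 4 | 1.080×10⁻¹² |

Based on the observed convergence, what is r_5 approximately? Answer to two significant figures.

8.5e-25

First estimate the order: p ≈ ln(r_4/r_3) / ln(r_3/r_2) = ln(1.080×10⁻¹²/1.214×10⁻⁶)/ln(1.214×10⁻⁶/1.287×10⁻³) = ln(8.89621e-07)/ln(0.000943279) ≈ 2.0000.
Then r_5 ≈ r_4·(r_4/r_3)^p = 1.080×10⁻¹²·(8.89621e-07)^2.0000 = 1.080×10⁻¹²·7.91426e-13 ≈ 8.547e-25.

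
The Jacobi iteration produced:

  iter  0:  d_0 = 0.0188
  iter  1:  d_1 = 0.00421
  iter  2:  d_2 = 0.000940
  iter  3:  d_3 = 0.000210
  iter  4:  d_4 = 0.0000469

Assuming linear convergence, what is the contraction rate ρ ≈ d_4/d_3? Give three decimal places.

0.223

ρ ≈ d_4/d_3 = 0.0000469/0.000210 = 0.22333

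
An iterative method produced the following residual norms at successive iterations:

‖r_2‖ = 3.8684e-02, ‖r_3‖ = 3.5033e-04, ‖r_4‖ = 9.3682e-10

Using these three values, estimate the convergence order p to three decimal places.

p ≈ ln(‖r_4‖/‖r_3‖) / ln(‖r_3‖/‖r_2‖)
  = ln(9.3682e-10/3.5033e-04) / ln(3.5033e-04/3.8684e-02)
  = ln(2.67411e-06) / ln(0.0090562)
  = -12.831894 / -4.704306 ≈ 2.727691

2.728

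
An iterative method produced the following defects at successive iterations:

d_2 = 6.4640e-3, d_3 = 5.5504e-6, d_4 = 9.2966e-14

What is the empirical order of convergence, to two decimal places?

2.54

p ≈ ln(d_4/d_3) / ln(d_3/d_2)
  = ln(9.2966e-14/5.5504e-6) / ln(5.5504e-6/6.4640e-3)
  = ln(1.67494e-08) / ln(0.000858663)
  = -17.90490 / -7.06013 ≈ 2.53606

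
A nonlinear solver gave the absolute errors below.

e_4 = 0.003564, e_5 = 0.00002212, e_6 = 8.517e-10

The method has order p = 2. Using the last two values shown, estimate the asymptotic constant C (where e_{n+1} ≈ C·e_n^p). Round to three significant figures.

1.74

C ≈ e_6 / e_5^2
  = 8.517e-10 / (0.00002212)^2
  = 8.517e-10 / 4.89294e-10 ≈ 1.7407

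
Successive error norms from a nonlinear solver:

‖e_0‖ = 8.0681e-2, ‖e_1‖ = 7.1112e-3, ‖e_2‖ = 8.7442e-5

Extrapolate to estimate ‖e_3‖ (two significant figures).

First estimate the order: p ≈ ln(‖e_2‖/‖e_1‖) / ln(‖e_1‖/‖e_0‖) = ln(8.7442e-5/7.1112e-3)/ln(7.1112e-3/8.0681e-2) = ln(0.0122964)/ln(0.0881397) ≈ 1.8109.
Then ‖e_3‖ ≈ ‖e_2‖·(‖e_2‖/‖e_1‖)^p = 8.7442e-5·(0.0122964)^1.8109 = 8.7442e-5·0.000347359 ≈ 3.037e-08.

3.0e-8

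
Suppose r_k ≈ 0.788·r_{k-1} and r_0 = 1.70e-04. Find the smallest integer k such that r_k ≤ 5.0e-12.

73

After k steps, r_k ≈ 1.70e-04·0.788^k.
Need 0.788^k ≤ 5.0e-12/1.70e-04 = 2.94118e-08.
k ≥ ln(2.94118e-08)/ln(0.788) = -17.3419/-0.23826 = 72.786.
Smallest integer k = 73.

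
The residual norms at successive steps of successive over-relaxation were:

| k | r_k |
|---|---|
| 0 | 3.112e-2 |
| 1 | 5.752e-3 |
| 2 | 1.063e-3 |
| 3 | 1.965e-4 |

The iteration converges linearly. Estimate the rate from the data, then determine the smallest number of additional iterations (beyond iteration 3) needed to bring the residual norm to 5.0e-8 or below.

Rate ρ ≈ r_3/r_2 = 1.965e-4/1.063e-3 = 0.1849.
After j more steps, r_{3+j} ≈ 1.965e-4·ρ^j; need ρ^j ≤ 5.0e-8/1.965e-4 = 0.000254453.
j ≥ ln(0.000254453)/ln(0.1849) = -8.2764/-1.68794 = 4.903.
So 5 more iterations are needed.

5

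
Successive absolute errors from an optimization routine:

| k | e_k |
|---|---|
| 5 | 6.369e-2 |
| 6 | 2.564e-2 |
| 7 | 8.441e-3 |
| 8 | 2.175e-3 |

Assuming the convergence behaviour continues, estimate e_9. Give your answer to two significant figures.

First estimate the order: p ≈ ln(e_8/e_7) / ln(e_7/e_6) = ln(2.175e-3/8.441e-3)/ln(8.441e-3/2.564e-2) = ln(0.257671)/ln(0.329212) ≈ 1.2205.
Then e_9 ≈ e_8·(e_8/e_7)^p = 2.175e-3·(0.257671)^1.2205 = 2.175e-3·0.191076 ≈ 0.0004156.

4.2e-4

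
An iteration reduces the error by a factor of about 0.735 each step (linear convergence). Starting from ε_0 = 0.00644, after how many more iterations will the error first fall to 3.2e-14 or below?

After k steps, ε_k ≈ 0.00644·0.735^k.
Need 0.735^k ≤ 3.2e-14/0.00644 = 4.96894e-12.
k ≥ ln(4.96894e-12)/ln(0.735) = -26.0278/-0.30788 = 84.539.
Smallest integer k = 85.

85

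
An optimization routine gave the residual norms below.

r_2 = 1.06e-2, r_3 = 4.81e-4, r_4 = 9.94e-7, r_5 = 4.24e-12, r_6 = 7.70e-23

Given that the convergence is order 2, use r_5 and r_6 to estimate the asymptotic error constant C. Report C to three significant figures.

4.28

C ≈ r_6 / r_5^2
  = 7.70e-23 / (4.24e-12)^2
  = 7.70e-23 / 1.79776e-23 ≈ 4.2831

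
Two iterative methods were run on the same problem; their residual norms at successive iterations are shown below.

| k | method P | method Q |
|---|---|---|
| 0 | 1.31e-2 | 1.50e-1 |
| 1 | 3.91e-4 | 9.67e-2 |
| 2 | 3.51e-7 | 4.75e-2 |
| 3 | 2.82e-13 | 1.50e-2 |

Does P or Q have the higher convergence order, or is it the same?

Method P: p ≈ ln(2.82e-13/3.51e-7)/ln(3.51e-7/3.91e-4) ≈ 2.00.
Method Q: p ≈ ln(1.50e-2/4.75e-2)/ln(4.75e-2/9.67e-2) ≈ 1.62.
Method P has the higher order (≈2.0 vs ≈1.6).

P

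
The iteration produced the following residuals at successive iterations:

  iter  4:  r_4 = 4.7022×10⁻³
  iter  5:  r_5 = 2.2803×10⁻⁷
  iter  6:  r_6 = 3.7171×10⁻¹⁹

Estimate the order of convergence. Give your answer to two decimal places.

p ≈ ln(r_6/r_5) / ln(r_5/r_4)
  = ln(3.7171×10⁻¹⁹/2.2803×10⁻⁷) / ln(2.2803×10⁻⁷/4.7022×10⁻³)
  = ln(1.63009e-12) / ln(4.84943e-05)
  = -27.14239 / -9.93406 ≈ 2.73226

2.73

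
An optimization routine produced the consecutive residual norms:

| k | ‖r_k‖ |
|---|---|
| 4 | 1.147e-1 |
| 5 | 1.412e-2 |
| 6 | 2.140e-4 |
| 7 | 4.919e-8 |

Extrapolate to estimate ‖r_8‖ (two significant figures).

2.6e-15

First estimate the order: p ≈ ln(‖r_7‖/‖r_6‖) / ln(‖r_6‖/‖r_5‖) = ln(4.919e-8/2.140e-4)/ln(2.140e-4/1.412e-2) = ln(0.00022986)/ln(0.0151558) ≈ 1.9998.
Then ‖r_8‖ ≈ ‖r_7‖·(‖r_7‖/‖r_6‖)^p = 4.919e-8·(0.00022986)^1.9998 = 4.919e-8·5.29242e-08 ≈ 2.603e-15.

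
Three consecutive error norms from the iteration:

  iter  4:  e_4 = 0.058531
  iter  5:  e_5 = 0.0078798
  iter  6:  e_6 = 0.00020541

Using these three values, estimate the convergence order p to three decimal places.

p ≈ ln(e_6/e_5) / ln(e_5/e_4)
  = ln(0.00020541/0.0078798) / ln(0.0078798/0.058531)
  = ln(0.0260679) / ln(0.134626)
  = -3.647051 / -2.005255 ≈ 1.818747

1.819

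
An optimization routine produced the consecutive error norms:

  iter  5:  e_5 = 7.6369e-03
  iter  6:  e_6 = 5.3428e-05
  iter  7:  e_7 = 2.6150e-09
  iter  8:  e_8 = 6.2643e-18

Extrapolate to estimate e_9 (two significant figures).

First estimate the order: p ≈ ln(e_8/e_7) / ln(e_7/e_6) = ln(6.2643e-18/2.6150e-09)/ln(2.6150e-09/5.3428e-05) = ln(2.39553e-09)/ln(4.89444e-05) ≈ 2.0000.
Then e_9 ≈ e_8·(e_8/e_7)^p = 6.2643e-18·(2.39553e-09)^2.0000 = 6.2643e-18·5.73856e-18 ≈ 3.595e-35.

3.6e-35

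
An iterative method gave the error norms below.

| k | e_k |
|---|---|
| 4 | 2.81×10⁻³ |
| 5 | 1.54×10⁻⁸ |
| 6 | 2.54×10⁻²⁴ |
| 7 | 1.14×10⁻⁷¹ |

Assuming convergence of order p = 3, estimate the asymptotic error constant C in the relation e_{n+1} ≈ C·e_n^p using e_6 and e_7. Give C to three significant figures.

0.696

C ≈ e_7 / e_6^3
  = 1.14×10⁻⁷¹ / (2.54×10⁻²⁴)^3
  = 1.14×10⁻⁷¹ / 1.63871e-71 ≈ 0.69567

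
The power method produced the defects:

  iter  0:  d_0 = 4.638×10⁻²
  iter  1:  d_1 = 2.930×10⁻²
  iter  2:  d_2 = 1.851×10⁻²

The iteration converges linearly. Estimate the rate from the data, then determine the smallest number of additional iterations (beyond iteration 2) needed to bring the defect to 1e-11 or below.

47

Rate ρ ≈ d_2/d_1 = 1.851×10⁻²/2.930×10⁻² = 0.6317.
After j more steps, d_{2+j} ≈ 1.851×10⁻²·ρ^j; need ρ^j ≤ 1e-11/1.851×10⁻² = 5.40249e-10.
j ≥ ln(5.40249e-10)/ln(0.6317) = -21.3390/-0.45934 = 46.456.
So 47 more iterations are needed.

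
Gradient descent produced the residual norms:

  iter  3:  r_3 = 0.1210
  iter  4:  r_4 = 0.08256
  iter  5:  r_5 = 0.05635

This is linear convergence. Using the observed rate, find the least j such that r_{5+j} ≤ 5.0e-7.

Rate ρ ≈ r_5/r_4 = 0.05635/0.08256 = 0.6825.
After j more steps, r_{5+j} ≈ 0.05635·ρ^j; need ρ^j ≤ 5.0e-7/0.05635 = 8.87311e-06.
j ≥ ln(8.87311e-06)/ln(0.6825) = -11.6325/-0.38199 = 30.452.
So 31 more iterations are needed.

31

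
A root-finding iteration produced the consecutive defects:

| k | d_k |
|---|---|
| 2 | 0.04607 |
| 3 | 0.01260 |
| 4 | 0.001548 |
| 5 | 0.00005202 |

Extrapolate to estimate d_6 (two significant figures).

First estimate the order: p ≈ ln(d_5/d_4) / ln(d_4/d_3) = ln(0.00005202/0.001548)/ln(0.001548/0.01260) = ln(0.0336047)/ln(0.122857) ≈ 1.6183.
Then d_6 ≈ d_5·(d_5/d_4)^p = 0.00005202·(0.0336047)^1.6183 = 0.00005202·0.00412357 ≈ 2.145e-07.

2.1e-7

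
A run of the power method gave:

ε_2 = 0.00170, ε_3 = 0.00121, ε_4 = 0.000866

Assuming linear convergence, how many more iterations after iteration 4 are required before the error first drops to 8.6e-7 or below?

21

Rate ρ ≈ ε_4/ε_3 = 0.000866/0.00121 = 0.7157.
After j more steps, ε_{4+j} ≈ 0.000866·ρ^j; need ρ^j ≤ 8.6e-7/0.000866 = 0.000993072.
j ≥ ln(0.000993072)/ln(0.7157) = -6.9147/-0.33449 = 20.672.
So 21 more iterations are needed.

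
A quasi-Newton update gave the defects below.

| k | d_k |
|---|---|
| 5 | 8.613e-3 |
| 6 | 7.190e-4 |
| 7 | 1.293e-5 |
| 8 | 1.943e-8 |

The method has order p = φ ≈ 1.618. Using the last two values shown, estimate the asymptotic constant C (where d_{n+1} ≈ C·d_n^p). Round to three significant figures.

C ≈ d_8 / d_7^1.618
  = 1.943e-8 / (1.293e-5)^1.618
  = 1.943e-8 / 1.23187e-08 ≈ 1.5773

1.58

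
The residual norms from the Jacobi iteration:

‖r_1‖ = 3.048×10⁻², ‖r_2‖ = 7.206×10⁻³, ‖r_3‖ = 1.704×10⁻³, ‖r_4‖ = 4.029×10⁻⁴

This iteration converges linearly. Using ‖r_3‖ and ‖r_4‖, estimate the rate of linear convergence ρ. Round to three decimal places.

ρ ≈ ‖r_4‖/‖r_3‖ = 4.029×10⁻⁴/1.704×10⁻³ = 0.23644

0.236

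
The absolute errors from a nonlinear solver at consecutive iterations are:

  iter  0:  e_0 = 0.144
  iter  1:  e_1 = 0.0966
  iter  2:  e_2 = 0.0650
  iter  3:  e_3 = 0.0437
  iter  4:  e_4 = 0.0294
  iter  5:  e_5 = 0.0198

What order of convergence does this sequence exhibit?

1

Consecutive ratios: e_5/e_4 = 0.0198/0.0294 = 0.673469, e_4/e_3 = 0.0294/0.0437 = 0.672769.
p ≈ ln(0.673469)/ln(0.672769) = -0.3953/-0.3964 ≈ 1.00.
So the convergence is linear (order 1).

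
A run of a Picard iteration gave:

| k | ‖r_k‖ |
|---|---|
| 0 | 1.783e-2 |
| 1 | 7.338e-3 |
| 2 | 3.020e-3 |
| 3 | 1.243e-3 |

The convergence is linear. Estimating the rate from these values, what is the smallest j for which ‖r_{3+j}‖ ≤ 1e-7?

Rate ρ ≈ ‖r_3‖/‖r_2‖ = 1.243e-3/3.020e-3 = 0.4116.
After j more steps, ‖r_{3+j}‖ ≈ 1.243e-3·ρ^j; need ρ^j ≤ 1e-7/1.243e-3 = 8.04505e-05.
j ≥ ln(8.04505e-05)/ln(0.4116) = -9.4279/-0.88770 = 10.621.
So 11 more iterations are needed.

11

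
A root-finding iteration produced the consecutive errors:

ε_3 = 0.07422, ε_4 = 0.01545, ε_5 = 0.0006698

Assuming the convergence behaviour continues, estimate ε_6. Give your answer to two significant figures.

First estimate the order: p ≈ ln(ε_5/ε_4) / ln(ε_4/ε_3) = ln(0.0006698/0.01545)/ln(0.01545/0.07422) = ln(0.0433528)/ln(0.208165) ≈ 1.9997.
Then ε_6 ≈ ε_5·(ε_5/ε_4)^p = 0.0006698·(0.0433528)^1.9997 = 0.0006698·0.00188124 ≈ 1.26e-06.

1.3e-6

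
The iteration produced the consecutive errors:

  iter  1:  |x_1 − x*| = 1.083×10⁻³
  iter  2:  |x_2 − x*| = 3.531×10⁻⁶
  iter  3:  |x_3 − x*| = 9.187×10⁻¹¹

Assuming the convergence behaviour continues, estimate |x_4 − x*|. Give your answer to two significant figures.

3.2e-19

First estimate the order: p ≈ ln(|x_3 − x*|/|x_2 − x*|) / ln(|x_2 − x*|/|x_1 − x*|) = ln(9.187×10⁻¹¹/3.531×10⁻⁶)/ln(3.531×10⁻⁶/1.083×10⁻³) = ln(2.60181e-05)/ln(0.00326039) ≈ 1.8437.
Then |x_4 − x*| ≈ |x_3 − x*|·(|x_3 − x*|/|x_2 − x*|)^p = 9.187×10⁻¹¹·(2.60181e-05)^1.8437 = 9.187×10⁻¹¹·3.52487e-09 ≈ 3.238e-19.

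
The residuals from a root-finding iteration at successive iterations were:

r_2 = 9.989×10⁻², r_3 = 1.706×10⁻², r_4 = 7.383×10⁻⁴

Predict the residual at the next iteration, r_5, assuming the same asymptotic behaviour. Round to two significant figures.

2.8e-6

First estimate the order: p ≈ ln(r_4/r_3) / ln(r_3/r_2) = ln(7.383×10⁻⁴/1.706×10⁻²)/ln(1.706×10⁻²/9.989×10⁻²) = ln(0.0432767)/ln(0.170788) ≈ 1.7768.
Then r_5 ≈ r_4·(r_4/r_3)^p = 7.383×10⁻⁴·(0.0432767)^1.7768 = 7.383×10⁻⁴·0.00377482 ≈ 2.787e-06.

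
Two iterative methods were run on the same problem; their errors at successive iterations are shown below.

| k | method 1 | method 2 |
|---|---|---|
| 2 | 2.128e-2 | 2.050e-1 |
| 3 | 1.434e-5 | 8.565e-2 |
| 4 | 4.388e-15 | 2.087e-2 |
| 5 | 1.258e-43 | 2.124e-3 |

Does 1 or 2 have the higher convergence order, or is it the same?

1

Method 1: p ≈ ln(1.258e-43/4.388e-15)/ln(4.388e-15/1.434e-5) ≈ 3.00.
Method 2: p ≈ ln(2.124e-3/2.087e-2)/ln(2.087e-2/8.565e-2) ≈ 1.62.
Method 1 has the higher order (≈3.0 vs ≈1.6).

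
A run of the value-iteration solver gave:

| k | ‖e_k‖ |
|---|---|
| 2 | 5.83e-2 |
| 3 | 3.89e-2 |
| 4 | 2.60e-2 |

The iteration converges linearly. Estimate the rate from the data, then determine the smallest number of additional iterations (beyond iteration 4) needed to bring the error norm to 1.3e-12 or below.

59

Rate ρ ≈ ‖e_4‖/‖e_3‖ = 2.60e-2/3.89e-2 = 0.6684.
After j more steps, ‖e_{4+j}‖ ≈ 2.60e-2·ρ^j; need ρ^j ≤ 1.3e-12/2.60e-2 = 5e-11.
j ≥ ln(5e-11)/ln(0.6684) = -23.7190/-0.40287 = 58.875.
So 59 more iterations are needed.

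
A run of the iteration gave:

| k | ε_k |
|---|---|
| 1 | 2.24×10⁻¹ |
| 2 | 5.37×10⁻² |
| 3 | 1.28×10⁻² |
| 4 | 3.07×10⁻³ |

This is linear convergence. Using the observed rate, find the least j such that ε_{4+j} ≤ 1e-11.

14

Rate ρ ≈ ε_4/ε_3 = 3.07×10⁻³/1.28×10⁻² = 0.2398.
After j more steps, ε_{4+j} ≈ 3.07×10⁻³·ρ^j; need ρ^j ≤ 1e-11/3.07×10⁻³ = 3.25733e-09.
j ≥ ln(3.25733e-09)/ln(0.2398) = -19.5424/-1.42795 = 13.686.
So 14 more iterations are needed.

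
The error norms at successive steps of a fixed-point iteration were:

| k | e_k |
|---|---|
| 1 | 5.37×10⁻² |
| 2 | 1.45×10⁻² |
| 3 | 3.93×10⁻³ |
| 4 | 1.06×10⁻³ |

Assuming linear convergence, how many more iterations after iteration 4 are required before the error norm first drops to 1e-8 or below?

Rate ρ ≈ e_4/e_3 = 1.06×10⁻³/3.93×10⁻³ = 0.2697.
After j more steps, e_{4+j} ≈ 1.06×10⁻³·ρ^j; need ρ^j ≤ 1e-8/1.06×10⁻³ = 9.43396e-06.
j ≥ ln(9.43396e-06)/ln(0.2697) = -11.5712/-1.31045 = 8.830.
So 9 more iterations are needed.

9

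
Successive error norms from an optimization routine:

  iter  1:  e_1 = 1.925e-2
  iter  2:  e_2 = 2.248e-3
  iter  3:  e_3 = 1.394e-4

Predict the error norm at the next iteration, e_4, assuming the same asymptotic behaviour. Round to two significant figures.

First estimate the order: p ≈ ln(e_3/e_2) / ln(e_2/e_1) = ln(1.394e-4/2.248e-3)/ln(2.248e-3/1.925e-2) = ln(0.0620107)/ln(0.116779) ≈ 1.2948.
Then e_4 ≈ e_3·(e_3/e_2)^p = 1.394e-4·(0.0620107)^1.2948 = 1.394e-4·0.0273203 ≈ 3.808e-06.

3.8e-6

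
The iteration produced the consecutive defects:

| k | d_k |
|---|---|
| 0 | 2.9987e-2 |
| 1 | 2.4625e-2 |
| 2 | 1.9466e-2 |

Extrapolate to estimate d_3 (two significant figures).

First estimate the order: p ≈ ln(d_2/d_1) / ln(d_1/d_0) = ln(1.9466e-2/2.4625e-2)/ln(2.4625e-2/2.9987e-2) = ln(0.790497)/ln(0.821189) ≈ 1.1934.
Then d_3 ≈ d_2·(d_2/d_1)^p = 1.9466e-2·(0.790497)^1.1934 = 1.9466e-2·0.75536 ≈ 0.0147.

1.5e-2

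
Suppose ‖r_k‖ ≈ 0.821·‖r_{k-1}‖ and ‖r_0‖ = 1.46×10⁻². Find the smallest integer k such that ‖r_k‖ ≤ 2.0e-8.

After k steps, ‖r_k‖ ≈ 1.46×10⁻²·0.821^k.
Need 0.821^k ≤ 2.0e-8/1.46×10⁻² = 1.36986e-06.
k ≥ ln(1.36986e-06)/ln(0.821) = -13.5008/-0.19723 = 68.452.
Smallest integer k = 69.

69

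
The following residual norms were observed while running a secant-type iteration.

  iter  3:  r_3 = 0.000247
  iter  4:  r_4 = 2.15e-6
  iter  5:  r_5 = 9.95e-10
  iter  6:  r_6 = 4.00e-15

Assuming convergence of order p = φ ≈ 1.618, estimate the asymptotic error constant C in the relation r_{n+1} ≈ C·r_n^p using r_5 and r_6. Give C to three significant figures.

1.47

C ≈ r_6 / r_5^1.618
  = 4.00e-15 / (9.95e-10)^1.618
  = 4.00e-15 / 2.71943e-15 ≈ 1.4709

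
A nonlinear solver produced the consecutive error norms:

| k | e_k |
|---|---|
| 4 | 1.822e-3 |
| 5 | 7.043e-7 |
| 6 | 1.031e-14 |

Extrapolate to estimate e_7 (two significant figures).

1.1e-32

First estimate the order: p ≈ ln(e_6/e_5) / ln(e_5/e_4) = ln(1.031e-14/7.043e-7)/ln(7.043e-7/1.822e-3) = ln(1.46386e-08)/ln(0.000386553) ≈ 2.2956.
Then e_7 ≈ e_6·(e_6/e_5)^p = 1.031e-14·(1.46386e-08)^2.2956 = 1.031e-14·1.03543e-18 ≈ 1.068e-32.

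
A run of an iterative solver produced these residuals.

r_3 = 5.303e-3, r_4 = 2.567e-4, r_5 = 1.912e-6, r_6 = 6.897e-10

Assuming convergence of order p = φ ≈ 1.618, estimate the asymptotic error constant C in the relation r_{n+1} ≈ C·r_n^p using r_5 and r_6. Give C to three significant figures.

1.23

C ≈ r_6 / r_5^1.618
  = 6.897e-10 / (1.912e-6)^1.618
  = 6.897e-10 / 5.59046e-10 ≈ 1.2337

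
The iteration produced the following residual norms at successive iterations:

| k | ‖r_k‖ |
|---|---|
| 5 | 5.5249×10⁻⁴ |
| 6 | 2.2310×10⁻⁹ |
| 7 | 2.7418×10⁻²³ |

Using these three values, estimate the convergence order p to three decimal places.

2.579

p ≈ ln(‖r_7‖/‖r_6‖) / ln(‖r_6‖/‖r_5‖)
  = ln(2.7418×10⁻²³/2.2310×10⁻⁹) / ln(2.2310×10⁻⁹/5.5249×10⁻⁴)
  = ln(1.22896e-14) / ln(4.03808e-06)
  = -32.030023 / -12.419741 ≈ 2.578961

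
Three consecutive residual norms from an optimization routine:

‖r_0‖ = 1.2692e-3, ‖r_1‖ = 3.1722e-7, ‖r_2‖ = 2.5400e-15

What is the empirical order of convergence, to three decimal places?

2.248

p ≈ ln(‖r_2‖/‖r_1‖) / ln(‖r_1‖/‖r_0‖)
  = ln(2.5400e-15/3.1722e-7) / ln(3.1722e-7/1.2692e-3)
  = ln(8.00706e-09) / ln(0.000249937)
  = -18.642942 / -8.294302 ≈ 2.247681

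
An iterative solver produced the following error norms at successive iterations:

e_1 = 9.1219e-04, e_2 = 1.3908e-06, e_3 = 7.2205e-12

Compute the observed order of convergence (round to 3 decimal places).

p ≈ ln(e_3/e_2) / ln(e_2/e_1)
  = ln(7.2205e-12/1.3908e-06) / ln(1.3908e-06/9.1219e-04)
  = ln(5.19162e-06) / ln(0.00152468)
  = -12.168465 / -6.485971 ≈ 1.876121

1.876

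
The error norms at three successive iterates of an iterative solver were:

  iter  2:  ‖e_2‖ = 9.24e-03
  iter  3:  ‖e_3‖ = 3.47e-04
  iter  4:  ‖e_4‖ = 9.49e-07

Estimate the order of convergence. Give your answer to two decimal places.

1.80

p ≈ ln(‖e_4‖/‖e_3‖) / ln(‖e_3‖/‖e_2‖)
  = ln(9.49e-07/3.47e-04) / ln(3.47e-04/9.24e-03)
  = ln(0.00273487) / ln(0.0375541)
  = -5.90167 / -3.28197 ≈ 1.79821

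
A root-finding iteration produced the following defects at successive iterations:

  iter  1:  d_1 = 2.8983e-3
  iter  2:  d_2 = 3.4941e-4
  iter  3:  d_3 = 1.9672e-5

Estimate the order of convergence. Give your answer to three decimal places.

1.360

p ≈ ln(d_3/d_2) / ln(d_2/d_1)
  = ln(1.9672e-5/3.4941e-4) / ln(3.4941e-4/2.8983e-3)
  = ln(0.0563006) / ln(0.120557)
  = -2.877050 / -2.115633 ≈ 1.359900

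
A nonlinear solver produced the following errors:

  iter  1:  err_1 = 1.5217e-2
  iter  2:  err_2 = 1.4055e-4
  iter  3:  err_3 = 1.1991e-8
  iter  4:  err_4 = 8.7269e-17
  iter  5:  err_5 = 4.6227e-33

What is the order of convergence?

Consecutive ratios: err_5/err_4 = 4.6227e-33/8.7269e-17 = 5.29707e-17, err_4/err_3 = 8.7269e-17/1.1991e-8 = 7.27788e-09.
p ≈ ln(5.29707e-17)/ln(7.27788e-09) = -37.4768/-18.7384 ≈ 2.00.
So the convergence is quadratic (order 2).

2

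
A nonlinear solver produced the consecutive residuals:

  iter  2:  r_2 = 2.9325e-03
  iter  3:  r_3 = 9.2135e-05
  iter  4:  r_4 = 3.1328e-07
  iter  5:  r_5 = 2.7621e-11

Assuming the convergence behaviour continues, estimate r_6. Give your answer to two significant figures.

6.0e-18

First estimate the order: p ≈ ln(r_5/r_4) / ln(r_4/r_3) = ln(2.7621e-11/3.1328e-07)/ln(3.1328e-07/9.2135e-05) = ln(8.81671e-05)/ln(0.00340023) ≈ 1.6426.
Then r_6 ≈ r_5·(r_5/r_4)^p = 2.7621e-11·(8.81671e-05)^1.6426 = 2.7621e-11·2.18656e-07 ≈ 6.039e-18.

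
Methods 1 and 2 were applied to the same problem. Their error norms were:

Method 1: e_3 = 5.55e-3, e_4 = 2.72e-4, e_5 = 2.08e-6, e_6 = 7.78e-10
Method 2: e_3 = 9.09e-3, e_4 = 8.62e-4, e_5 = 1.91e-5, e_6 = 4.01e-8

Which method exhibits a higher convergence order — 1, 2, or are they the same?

Method 1: p ≈ ln(7.78e-10/2.08e-6)/ln(2.08e-6/2.72e-4) ≈ 1.62.
Method 2: p ≈ ln(4.01e-8/1.91e-5)/ln(1.91e-5/8.62e-4) ≈ 1.62.
Both orders ≈ 1.6 — effectively the same.

same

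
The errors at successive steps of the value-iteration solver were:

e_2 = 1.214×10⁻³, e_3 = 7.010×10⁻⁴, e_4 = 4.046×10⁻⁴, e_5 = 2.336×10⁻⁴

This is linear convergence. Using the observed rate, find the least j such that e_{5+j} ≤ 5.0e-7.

Rate ρ ≈ e_5/e_4 = 2.336×10⁻⁴/4.046×10⁻⁴ = 0.5774.
After j more steps, e_{5+j} ≈ 2.336×10⁻⁴·ρ^j; need ρ^j ≤ 5.0e-7/2.336×10⁻⁴ = 0.00214041.
j ≥ ln(0.00214041)/ln(0.5774) = -6.1468/-0.54922 = 11.192.
So 12 more iterations are needed.

12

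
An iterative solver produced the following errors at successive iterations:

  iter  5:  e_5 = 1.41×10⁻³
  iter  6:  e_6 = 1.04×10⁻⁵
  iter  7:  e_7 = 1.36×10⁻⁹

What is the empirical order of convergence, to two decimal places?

p ≈ ln(e_7/e_6) / ln(e_6/e_5)
  = ln(1.36×10⁻⁹/1.04×10⁻⁵) / ln(1.04×10⁻⁵/1.41×10⁻³)
  = ln(0.000130769) / ln(0.00737589)
  = -8.94208 / -4.90954 ≈ 1.82137

1.82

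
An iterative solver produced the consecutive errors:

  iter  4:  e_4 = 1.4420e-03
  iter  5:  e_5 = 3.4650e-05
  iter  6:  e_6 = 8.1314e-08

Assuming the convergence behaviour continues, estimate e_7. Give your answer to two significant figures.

First estimate the order: p ≈ ln(e_6/e_5) / ln(e_5/e_4) = ln(8.1314e-08/3.4650e-05)/ln(3.4650e-05/1.4420e-03) = ln(0.00234672)/ln(0.0240291) ≈ 1.6239.
Then e_7 ≈ e_6·(e_6/e_5)^p = 8.1314e-08·(0.00234672)^1.6239 = 8.1314e-08·5.36898e-05 ≈ 4.366e-12.

4.4e-12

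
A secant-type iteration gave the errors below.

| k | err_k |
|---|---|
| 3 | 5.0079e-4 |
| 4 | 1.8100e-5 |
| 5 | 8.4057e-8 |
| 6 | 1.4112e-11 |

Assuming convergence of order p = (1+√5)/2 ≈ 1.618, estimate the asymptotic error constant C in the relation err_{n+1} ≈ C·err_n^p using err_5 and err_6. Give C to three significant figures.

3.96

C ≈ err_6 / err_5^1.618
  = 1.4112e-11 / (8.4057e-8)^1.618
  = 1.4112e-11 / 3.56419e-12 ≈ 3.9594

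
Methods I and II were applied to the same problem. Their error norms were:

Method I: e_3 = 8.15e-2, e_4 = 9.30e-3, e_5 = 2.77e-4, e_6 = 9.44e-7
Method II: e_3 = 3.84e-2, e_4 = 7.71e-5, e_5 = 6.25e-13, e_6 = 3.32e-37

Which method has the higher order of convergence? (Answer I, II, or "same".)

Method I: p ≈ ln(9.44e-7/2.77e-4)/ln(2.77e-4/9.30e-3) ≈ 1.62.
Method II: p ≈ ln(3.32e-37/6.25e-13)/ln(6.25e-13/7.71e-5) ≈ 3.00.
Method II has the higher order (≈3.0 vs ≈1.6).

II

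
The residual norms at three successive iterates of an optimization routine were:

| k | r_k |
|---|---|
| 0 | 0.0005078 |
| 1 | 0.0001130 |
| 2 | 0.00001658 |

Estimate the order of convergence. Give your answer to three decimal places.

p ≈ ln(r_2/r_1) / ln(r_1/r_0)
  = ln(0.00001658/0.0001130) / ln(0.0001130/0.0005078)
  = ln(0.146726) / ln(0.222529)
  = -1.919188 / -1.502698 ≈ 1.277161

1.277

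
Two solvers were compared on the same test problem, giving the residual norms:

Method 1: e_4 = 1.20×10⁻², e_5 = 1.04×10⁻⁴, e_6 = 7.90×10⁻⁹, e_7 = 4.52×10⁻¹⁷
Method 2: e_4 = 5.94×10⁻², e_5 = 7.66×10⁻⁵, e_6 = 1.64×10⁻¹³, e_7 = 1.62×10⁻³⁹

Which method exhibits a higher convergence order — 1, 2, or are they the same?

Method 1: p ≈ ln(4.52×10⁻¹⁷/7.90×10⁻⁹)/ln(7.90×10⁻⁹/1.04×10⁻⁴) ≈ 2.00.
Method 2: p ≈ ln(1.62×10⁻³⁹/1.64×10⁻¹³)/ln(1.64×10⁻¹³/7.66×10⁻⁵) ≈ 3.00.
Method 2 has the higher order (≈3.0 vs ≈2.0).

2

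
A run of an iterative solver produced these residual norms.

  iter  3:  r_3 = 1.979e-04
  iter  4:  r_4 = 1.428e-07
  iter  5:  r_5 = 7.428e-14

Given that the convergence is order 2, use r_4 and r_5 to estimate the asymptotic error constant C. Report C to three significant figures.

C ≈ r_5 / r_4^2
  = 7.428e-14 / (1.428e-07)^2
  = 7.428e-14 / 2.03918e-14 ≈ 3.6426

3.64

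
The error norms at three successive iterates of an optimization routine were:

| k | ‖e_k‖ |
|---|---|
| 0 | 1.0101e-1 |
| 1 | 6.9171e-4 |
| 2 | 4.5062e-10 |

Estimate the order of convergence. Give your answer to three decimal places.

p ≈ ln(‖e_2‖/‖e_1‖) / ln(‖e_1‖/‖e_0‖)
  = ln(4.5062e-10/6.9171e-4) / ln(6.9171e-4/1.0101e-1)
  = ln(6.51458e-07) / ln(0.00684794)
  = -14.244053 / -4.983807 ≈ 2.858067

2.858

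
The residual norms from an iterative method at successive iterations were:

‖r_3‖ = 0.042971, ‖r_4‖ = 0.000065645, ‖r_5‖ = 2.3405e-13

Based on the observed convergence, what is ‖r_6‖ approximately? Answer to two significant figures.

First estimate the order: p ≈ ln(‖r_5‖/‖r_4‖) / ln(‖r_4‖/‖r_3‖) = ln(2.3405e-13/0.000065645)/ln(0.000065645/0.042971) = ln(3.56539e-09)/ln(0.00152766) ≈ 3.0000.
Then ‖r_6‖ ≈ ‖r_5‖·(‖r_5‖/‖r_4‖)^p = 2.3405e-13·(3.56539e-09)^3.0000 = 2.3405e-13·4.53233e-26 ≈ 1.061e-38.

1.1e-38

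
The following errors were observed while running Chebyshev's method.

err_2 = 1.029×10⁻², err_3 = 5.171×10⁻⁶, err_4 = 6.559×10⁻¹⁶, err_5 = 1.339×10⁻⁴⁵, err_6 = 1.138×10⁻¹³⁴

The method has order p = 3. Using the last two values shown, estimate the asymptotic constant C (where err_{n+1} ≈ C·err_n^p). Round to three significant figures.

4.74

C ≈ err_6 / err_5^3
  = 1.138×10⁻¹³⁴ / (1.339×10⁻⁴⁵)^3
  = 1.138×10⁻¹³⁴ / 2.40072e-135 ≈ 4.7402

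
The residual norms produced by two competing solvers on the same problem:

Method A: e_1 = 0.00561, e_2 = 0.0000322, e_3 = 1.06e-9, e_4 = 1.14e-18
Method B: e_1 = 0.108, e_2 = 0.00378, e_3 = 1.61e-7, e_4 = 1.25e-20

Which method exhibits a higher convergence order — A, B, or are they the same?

Method A: p ≈ ln(1.14e-18/1.06e-9)/ln(1.06e-9/0.0000322) ≈ 2.00.
Method B: p ≈ ln(1.25e-20/1.61e-7)/ln(1.61e-7/0.00378) ≈ 3.00.
Method B has the higher order (≈3.0 vs ≈2.0).

B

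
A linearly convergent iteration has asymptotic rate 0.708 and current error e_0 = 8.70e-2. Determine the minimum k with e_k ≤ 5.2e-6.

29

After k steps, e_k ≈ 8.70e-2·0.708^k.
Need 0.708^k ≤ 5.2e-6/8.70e-2 = 5.97701e-05.
k ≥ ln(5.97701e-05)/ln(0.708) = -9.7250/-0.34531 = 28.163.
Smallest integer k = 29.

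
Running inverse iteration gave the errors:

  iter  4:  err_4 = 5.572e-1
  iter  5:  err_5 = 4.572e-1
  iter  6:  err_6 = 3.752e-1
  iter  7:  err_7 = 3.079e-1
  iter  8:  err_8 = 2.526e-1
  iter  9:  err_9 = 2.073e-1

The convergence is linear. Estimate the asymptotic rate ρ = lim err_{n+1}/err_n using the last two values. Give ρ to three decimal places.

ρ ≈ err_9/err_8 = 2.073e-1/2.526e-1 = 0.82067

0.821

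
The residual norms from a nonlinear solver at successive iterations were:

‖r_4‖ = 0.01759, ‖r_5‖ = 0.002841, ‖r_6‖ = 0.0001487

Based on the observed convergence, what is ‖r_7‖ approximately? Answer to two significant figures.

1.3e-6

First estimate the order: p ≈ ln(‖r_6‖/‖r_5‖) / ln(‖r_5‖/‖r_4‖) = ln(0.0001487/0.002841)/ln(0.002841/0.01759) = ln(0.0523407)/ln(0.161512) ≈ 1.6180.
Then ‖r_7‖ ≈ ‖r_6‖·(‖r_6‖/‖r_5‖)^p = 0.0001487·(0.0523407)^1.6180 = 0.0001487·0.00845439 ≈ 1.257e-06.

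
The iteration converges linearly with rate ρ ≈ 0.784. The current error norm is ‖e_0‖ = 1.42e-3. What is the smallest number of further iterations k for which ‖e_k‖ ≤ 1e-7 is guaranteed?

After k steps, ‖e_k‖ ≈ 1.42e-3·0.784^k.
Need 0.784^k ≤ 1e-7/1.42e-3 = 7.04225e-05.
k ≥ ln(7.04225e-05)/ln(0.784) = -9.5610/-0.24335 = 39.289.
Smallest integer k = 40.

40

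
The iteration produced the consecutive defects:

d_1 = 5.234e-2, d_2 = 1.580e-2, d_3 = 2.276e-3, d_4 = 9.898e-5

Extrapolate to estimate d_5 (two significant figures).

6.2e-7

First estimate the order: p ≈ ln(d_4/d_3) / ln(d_3/d_2) = ln(9.898e-5/2.276e-3)/ln(2.276e-3/1.580e-2) = ln(0.0434886)/ln(0.144051) ≈ 1.6181.
Then d_5 ≈ d_4·(d_4/d_3)^p = 9.898e-5·(0.0434886)^1.6181 = 9.898e-5·0.00626261 ≈ 6.199e-07.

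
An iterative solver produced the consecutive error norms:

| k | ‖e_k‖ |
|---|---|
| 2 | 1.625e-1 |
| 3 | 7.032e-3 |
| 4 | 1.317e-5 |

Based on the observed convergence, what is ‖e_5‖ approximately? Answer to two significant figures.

First estimate the order: p ≈ ln(‖e_4‖/‖e_3‖) / ln(‖e_3‖/‖e_2‖) = ln(1.317e-5/7.032e-3)/ln(7.032e-3/1.625e-1) = ln(0.00187287)/ln(0.0432738) ≈ 2.0000.
Then ‖e_5‖ ≈ ‖e_4‖·(‖e_4‖/‖e_3‖)^p = 1.317e-5·(0.00187287)^2.0000 = 1.317e-5·3.50764e-06 ≈ 4.62e-11.

4.6e-11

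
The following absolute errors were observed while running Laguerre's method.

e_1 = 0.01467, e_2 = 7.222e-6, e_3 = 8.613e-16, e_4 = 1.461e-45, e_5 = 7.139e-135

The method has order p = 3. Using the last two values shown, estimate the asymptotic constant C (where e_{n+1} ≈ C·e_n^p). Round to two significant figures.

2.3

C ≈ e_5 / e_4^3
  = 7.139e-135 / (1.461e-45)^3
  = 7.139e-135 / 3.11854e-135 ≈ 2.2892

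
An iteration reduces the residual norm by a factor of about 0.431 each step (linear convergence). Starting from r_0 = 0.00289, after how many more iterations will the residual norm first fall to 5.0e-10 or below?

19

After k steps, r_k ≈ 0.00289·0.431^k.
Need 0.431^k ≤ 5.0e-10/0.00289 = 1.7301e-07.
k ≥ ln(1.7301e-07)/ln(0.431) = -15.5699/-0.84165 = 18.499.
Smallest integer k = 19.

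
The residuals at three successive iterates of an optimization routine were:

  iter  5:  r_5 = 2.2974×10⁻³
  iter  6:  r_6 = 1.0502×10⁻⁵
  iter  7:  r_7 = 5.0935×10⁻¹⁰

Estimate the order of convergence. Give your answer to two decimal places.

p ≈ ln(r_7/r_6) / ln(r_6/r_5)
  = ln(5.0935×10⁻¹⁰/1.0502×10⁻⁵) / ln(1.0502×10⁻⁵/2.2974×10⁻³)
  = ln(4.85003e-05) / ln(0.00457125)
  = -9.93394 / -5.38797 ≈ 1.84373

1.84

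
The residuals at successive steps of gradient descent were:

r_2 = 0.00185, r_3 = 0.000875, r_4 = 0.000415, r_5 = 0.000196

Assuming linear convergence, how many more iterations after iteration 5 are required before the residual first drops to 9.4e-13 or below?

Rate ρ ≈ r_5/r_4 = 0.000196/0.000415 = 0.4723.
After j more steps, r_{5+j} ≈ 0.000196·ρ^j; need ρ^j ≤ 9.4e-13/0.000196 = 4.79592e-09.
j ≥ ln(4.79592e-09)/ln(0.4723) = -19.1555/-0.75014 = 25.536.
So 26 more iterations are needed.

26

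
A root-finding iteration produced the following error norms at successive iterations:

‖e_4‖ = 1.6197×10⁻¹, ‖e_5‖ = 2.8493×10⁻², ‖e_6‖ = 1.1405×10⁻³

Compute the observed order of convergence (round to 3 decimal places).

p ≈ ln(‖e_6‖/‖e_5‖) / ln(‖e_5‖/‖e_4‖)
  = ln(1.1405×10⁻³/2.8493×10⁻²) / ln(2.8493×10⁻²/1.6197×10⁻¹)
  = ln(0.0400274) / ln(0.175915)
  = -3.218191 / -1.737754 ≈ 1.851926

1.852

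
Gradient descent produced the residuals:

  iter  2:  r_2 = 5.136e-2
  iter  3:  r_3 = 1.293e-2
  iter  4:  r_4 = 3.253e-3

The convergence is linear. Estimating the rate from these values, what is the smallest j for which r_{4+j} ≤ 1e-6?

6

Rate ρ ≈ r_4/r_3 = 3.253e-3/1.293e-2 = 0.2516.
After j more steps, r_{4+j} ≈ 3.253e-3·ρ^j; need ρ^j ≤ 1e-6/3.253e-3 = 0.000307409.
j ≥ ln(0.000307409)/ln(0.2516) = -8.0873/-1.37991 = 5.861.
So 6 more iterations are needed.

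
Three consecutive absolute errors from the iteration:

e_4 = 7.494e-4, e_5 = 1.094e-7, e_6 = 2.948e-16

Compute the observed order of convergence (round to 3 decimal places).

p ≈ ln(e_6/e_5) / ln(e_5/e_4)
  = ln(2.948e-16/1.094e-7) / ln(1.094e-7/7.494e-4)
  = ln(2.6947e-09) / ln(0.000145983)
  = -19.731979 / -8.832020 ≈ 2.234141

2.234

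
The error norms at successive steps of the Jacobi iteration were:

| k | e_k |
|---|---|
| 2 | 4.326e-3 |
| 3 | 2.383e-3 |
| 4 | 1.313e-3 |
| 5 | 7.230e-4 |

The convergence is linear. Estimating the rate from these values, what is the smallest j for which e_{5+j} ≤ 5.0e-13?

36

Rate ρ ≈ e_5/e_4 = 7.230e-4/1.313e-3 = 0.5506.
After j more steps, e_{5+j} ≈ 7.230e-4·ρ^j; need ρ^j ≤ 5.0e-13/7.230e-4 = 6.91563e-10.
j ≥ ln(6.91563e-10)/ln(0.5506) = -21.0921/-0.59675 = 35.345.
So 36 more iterations are needed.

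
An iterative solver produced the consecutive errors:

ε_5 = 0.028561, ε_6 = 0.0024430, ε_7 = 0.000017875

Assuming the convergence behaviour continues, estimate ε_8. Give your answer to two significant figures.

9.6e-10

First estimate the order: p ≈ ln(ε_7/ε_6) / ln(ε_6/ε_5) = ln(0.000017875/0.0024430)/ln(0.0024430/0.028561) = ln(0.00731682)/ln(0.0855362) ≈ 2.0000.
Then ε_8 ≈ ε_7·(ε_7/ε_6)^p = 0.000017875·(0.00731682)^2.0000 = 0.000017875·5.35359e-05 ≈ 9.57e-10.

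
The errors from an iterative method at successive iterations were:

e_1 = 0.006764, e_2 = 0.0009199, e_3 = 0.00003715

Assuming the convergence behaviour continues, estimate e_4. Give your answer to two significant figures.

First estimate the order: p ≈ ln(e_3/e_2) / ln(e_2/e_1) = ln(0.00003715/0.0009199)/ln(0.0009199/0.006764) = ln(0.0403848)/ln(0.135999) ≈ 1.6086.
Then e_4 ≈ e_3·(e_3/e_2)^p = 0.00003715·(0.0403848)^1.6086 = 0.00003715·0.00572746 ≈ 2.128e-07.

2.1e-7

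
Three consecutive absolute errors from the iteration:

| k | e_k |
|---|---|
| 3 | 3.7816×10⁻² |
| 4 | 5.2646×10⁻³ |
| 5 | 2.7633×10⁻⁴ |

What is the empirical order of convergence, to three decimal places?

p ≈ ln(e_5/e_4) / ln(e_4/e_3)
  = ln(2.7633×10⁻⁴/5.2646×10⁻³) / ln(5.2646×10⁻³/3.7816×10⁻²)
  = ln(0.0524883) / ln(0.139216)
  = -2.947165 / -1.971729 ≈ 1.494711

1.495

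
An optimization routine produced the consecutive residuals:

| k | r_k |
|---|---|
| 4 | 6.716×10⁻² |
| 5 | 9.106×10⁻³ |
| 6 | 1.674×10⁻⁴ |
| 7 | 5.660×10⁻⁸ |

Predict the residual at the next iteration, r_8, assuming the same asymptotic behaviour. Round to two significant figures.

6.5e-15

First estimate the order: p ≈ ln(r_7/r_6) / ln(r_6/r_5) = ln(5.660×10⁻⁸/1.674×10⁻⁴)/ln(1.674×10⁻⁴/9.106×10⁻³) = ln(0.000338112)/ln(0.0183835) ≈ 1.9999.
Then r_8 ≈ r_7·(r_7/r_6)^p = 5.660×10⁻⁸·(0.000338112)^1.9999 = 5.660×10⁻⁸·1.14411e-07 ≈ 6.476e-15.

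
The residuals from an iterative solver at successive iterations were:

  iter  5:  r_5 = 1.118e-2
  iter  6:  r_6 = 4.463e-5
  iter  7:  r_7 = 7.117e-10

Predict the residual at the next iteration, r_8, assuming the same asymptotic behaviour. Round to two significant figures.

1.8e-19

First estimate the order: p ≈ ln(r_7/r_6) / ln(r_6/r_5) = ln(7.117e-10/4.463e-5)/ln(4.463e-5/1.118e-2) = ln(1.59467e-05)/ln(0.00399195) ≈ 1.9999.
Then r_8 ≈ r_7·(r_7/r_6)^p = 7.117e-10·(1.59467e-05)^1.9999 = 7.117e-10·2.54578e-10 ≈ 1.812e-19.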